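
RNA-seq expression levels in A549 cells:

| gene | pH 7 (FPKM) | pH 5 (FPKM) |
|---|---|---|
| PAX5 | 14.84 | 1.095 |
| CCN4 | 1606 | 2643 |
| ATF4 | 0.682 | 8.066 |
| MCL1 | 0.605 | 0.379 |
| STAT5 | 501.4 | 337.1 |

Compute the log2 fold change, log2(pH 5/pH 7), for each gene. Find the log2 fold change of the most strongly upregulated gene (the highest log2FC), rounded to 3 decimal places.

log2(1.095/14.84) = -3.760  (PAX5)
log2(2643/1606) = 0.719  (CCN4)
log2(8.066/0.682) = 3.564  (ATF4)
log2(0.379/0.605) = -0.675  (MCL1)
log2(337.1/501.4) = -0.573  (STAT5)
ATF4 is most strongly upregulated.

3.564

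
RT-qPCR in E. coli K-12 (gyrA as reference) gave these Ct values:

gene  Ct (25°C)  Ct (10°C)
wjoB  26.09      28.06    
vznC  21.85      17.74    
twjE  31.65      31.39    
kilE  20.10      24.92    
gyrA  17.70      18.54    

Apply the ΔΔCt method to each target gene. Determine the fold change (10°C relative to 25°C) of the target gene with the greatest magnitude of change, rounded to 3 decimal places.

30.910

wjoB: ΔΔCt = (28.06−18.54) − (26.09−17.70) = 9.52 − 8.39 = 1.13; fold change = 2^-1.13 = 0.457
vznC: ΔΔCt = (17.74−18.54) − (21.85−17.70) = -0.80 − 4.15 = -4.95; fold change = 2^4.95 = 30.910
twjE: ΔΔCt = (31.39−18.54) − (31.65−17.70) = 12.85 − 13.95 = -1.10; fold change = 2^1.10 = 2.144
kilE: ΔΔCt = (24.92−18.54) − (20.10−17.70) = 6.38 − 2.40 = 3.98; fold change = 2^-3.98 = 0.063
vznC has the largest |ΔΔCt| = 4.95.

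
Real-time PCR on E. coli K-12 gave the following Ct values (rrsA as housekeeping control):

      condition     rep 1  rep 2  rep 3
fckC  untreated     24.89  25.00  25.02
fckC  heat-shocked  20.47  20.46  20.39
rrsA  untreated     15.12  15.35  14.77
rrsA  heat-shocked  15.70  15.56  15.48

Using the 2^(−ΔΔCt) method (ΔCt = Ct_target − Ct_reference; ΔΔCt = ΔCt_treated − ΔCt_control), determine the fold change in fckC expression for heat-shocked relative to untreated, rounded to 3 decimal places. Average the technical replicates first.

Mean Ct: fckC untreated 24.970; fckC heat-shocked 20.440; rrsA untreated 15.080; rrsA heat-shocked 15.580
ΔCt(untreated) = 24.970 − 15.080 = 9.890
ΔCt(heat-shocked) = 20.440 − 15.580 = 4.860
ΔΔCt = 4.860 − 9.890 = -5.030
Fold change = 2^(−(-5.030)) = 2^5.030 = 32.6724

32.672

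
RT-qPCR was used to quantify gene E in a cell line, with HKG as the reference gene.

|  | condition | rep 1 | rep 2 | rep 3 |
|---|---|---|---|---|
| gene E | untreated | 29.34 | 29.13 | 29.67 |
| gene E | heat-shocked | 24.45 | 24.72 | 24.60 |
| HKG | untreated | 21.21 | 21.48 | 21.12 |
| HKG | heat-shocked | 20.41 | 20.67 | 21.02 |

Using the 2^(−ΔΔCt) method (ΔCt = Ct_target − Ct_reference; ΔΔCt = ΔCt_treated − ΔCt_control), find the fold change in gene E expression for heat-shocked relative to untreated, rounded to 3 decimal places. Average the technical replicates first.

Mean Ct: gene E untreated 29.380; gene E heat-shocked 24.590; HKG untreated 21.270; HKG heat-shocked 20.700
ΔCt(untreated) = 29.380 − 21.270 = 8.110
ΔCt(heat-shocked) = 24.590 − 20.700 = 3.890
ΔΔCt = 3.890 − 8.110 = -4.220
Fold change = 2^(−(-4.220)) = 2^4.220 = 18.6357

18.636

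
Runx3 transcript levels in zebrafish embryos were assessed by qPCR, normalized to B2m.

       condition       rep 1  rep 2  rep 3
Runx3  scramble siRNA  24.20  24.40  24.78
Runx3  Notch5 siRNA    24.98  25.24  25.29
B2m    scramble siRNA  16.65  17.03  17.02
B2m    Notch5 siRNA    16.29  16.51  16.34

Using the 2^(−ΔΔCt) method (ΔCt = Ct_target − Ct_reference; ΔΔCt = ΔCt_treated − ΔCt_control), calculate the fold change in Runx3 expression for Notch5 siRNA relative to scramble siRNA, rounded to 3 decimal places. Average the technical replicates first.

Mean Ct: Runx3 scramble siRNA 24.460; Runx3 Notch5 siRNA 25.170; B2m scramble siRNA 16.900; B2m Notch5 siRNA 16.380
ΔCt(scramble siRNA) = 24.460 − 16.900 = 7.560
ΔCt(Notch5 siRNA) = 25.170 − 16.380 = 8.790
ΔΔCt = 8.790 − 7.560 = 1.230
Fold change = 2^(−1.230) = 0.4263

0.426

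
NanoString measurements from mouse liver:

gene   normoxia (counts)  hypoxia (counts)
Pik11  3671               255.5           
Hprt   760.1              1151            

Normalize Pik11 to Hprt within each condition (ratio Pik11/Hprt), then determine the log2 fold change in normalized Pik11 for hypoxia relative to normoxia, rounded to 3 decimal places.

-4.443

Pik11/Hprt (normoxia) = 3671 / 760.1 = 4.8296
Pik11/Hprt (hypoxia) = 255.5 / 1151 = 0.22198
Fold change = 0.22198 / 4.8296 = 0.0460
log2(0.0460) = -4.4434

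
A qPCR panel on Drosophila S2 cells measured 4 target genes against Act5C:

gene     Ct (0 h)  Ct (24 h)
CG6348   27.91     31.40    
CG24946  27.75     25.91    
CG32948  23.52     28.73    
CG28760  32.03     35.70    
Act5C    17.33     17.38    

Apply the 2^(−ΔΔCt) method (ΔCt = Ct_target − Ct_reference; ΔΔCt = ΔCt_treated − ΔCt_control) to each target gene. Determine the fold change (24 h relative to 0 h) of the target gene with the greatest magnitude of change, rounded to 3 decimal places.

0.028

CG6348: ΔΔCt = (31.40−17.38) − (27.91−17.33) = 14.02 − 10.58 = 3.44; fold change = 2^-3.44 = 0.092
CG24946: ΔΔCt = (25.91−17.38) − (27.75−17.33) = 8.53 − 10.42 = -1.89; fold change = 2^1.89 = 3.706
CG32948: ΔΔCt = (28.73−17.38) − (23.52−17.33) = 11.35 − 6.19 = 5.16; fold change = 2^-5.16 = 0.028
CG28760: ΔΔCt = (35.70−17.38) − (32.03−17.33) = 18.32 − 14.70 = 3.62; fold change = 2^-3.62 = 0.081
CG32948 has the largest |ΔΔCt| = 5.16.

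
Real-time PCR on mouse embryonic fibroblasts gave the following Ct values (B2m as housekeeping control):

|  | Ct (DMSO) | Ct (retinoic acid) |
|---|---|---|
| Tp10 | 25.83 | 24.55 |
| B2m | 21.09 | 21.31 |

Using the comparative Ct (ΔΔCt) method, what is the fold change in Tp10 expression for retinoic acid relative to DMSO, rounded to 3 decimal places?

ΔCt(DMSO) = 25.830 − 21.090 = 4.740
ΔCt(retinoic acid) = 24.550 − 21.310 = 3.240
ΔΔCt = 3.240 − 4.740 = -1.500
Fold change = 2^(−(-1.500)) = 2^1.500 = 2.8284

2.828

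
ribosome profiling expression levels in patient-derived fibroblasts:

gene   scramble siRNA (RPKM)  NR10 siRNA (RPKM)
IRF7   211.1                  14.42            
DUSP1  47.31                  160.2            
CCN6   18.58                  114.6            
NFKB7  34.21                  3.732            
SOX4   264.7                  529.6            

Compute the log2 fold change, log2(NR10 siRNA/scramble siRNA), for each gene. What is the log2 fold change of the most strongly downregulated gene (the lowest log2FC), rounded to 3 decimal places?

log2(14.42/211.1) = -3.872  (IRF7)
log2(160.2/47.31) = 1.760  (DUSP1)
log2(114.6/18.58) = 2.625  (CCN6)
log2(3.732/34.21) = -3.196  (NFKB7)
log2(529.6/264.7) = 1.001  (SOX4)
IRF7 is most strongly downregulated.

-3.872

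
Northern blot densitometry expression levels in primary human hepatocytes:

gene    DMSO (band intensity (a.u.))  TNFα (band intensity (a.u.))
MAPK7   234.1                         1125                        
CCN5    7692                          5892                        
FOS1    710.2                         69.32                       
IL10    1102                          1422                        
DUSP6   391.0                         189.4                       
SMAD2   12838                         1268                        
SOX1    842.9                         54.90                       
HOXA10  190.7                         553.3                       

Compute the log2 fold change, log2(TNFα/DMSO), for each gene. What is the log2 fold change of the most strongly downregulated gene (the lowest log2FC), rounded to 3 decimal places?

log2(1125/234.1) = 2.265  (MAPK7)
log2(5892/7692) = -0.385  (CCN5)
log2(69.32/710.2) = -3.357  (FOS1)
log2(1422/1102) = 0.368  (IL10)
log2(189.4/391.0) = -1.046  (DUSP6)
log2(1268/12838) = -3.340  (SMAD2)
log2(54.90/842.9) = -3.940  (SOX1)
log2(553.3/190.7) = 1.537  (HOXA10)
SOX1 is most strongly downregulated.

-3.940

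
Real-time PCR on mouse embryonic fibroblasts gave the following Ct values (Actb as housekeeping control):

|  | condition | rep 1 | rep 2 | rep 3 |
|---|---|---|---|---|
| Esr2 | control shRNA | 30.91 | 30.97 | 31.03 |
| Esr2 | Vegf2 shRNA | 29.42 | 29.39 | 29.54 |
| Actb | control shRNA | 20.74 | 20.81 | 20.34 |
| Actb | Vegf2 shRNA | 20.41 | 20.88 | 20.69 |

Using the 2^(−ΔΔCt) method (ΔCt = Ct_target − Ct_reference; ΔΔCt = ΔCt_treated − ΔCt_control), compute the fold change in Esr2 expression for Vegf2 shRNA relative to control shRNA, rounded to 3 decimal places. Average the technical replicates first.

2.928

Mean Ct: Esr2 control shRNA 30.970; Esr2 Vegf2 shRNA 29.450; Actb control shRNA 20.630; Actb Vegf2 shRNA 20.660
ΔCt(control shRNA) = 30.970 − 20.630 = 10.340
ΔCt(Vegf2 shRNA) = 29.450 − 20.660 = 8.790
ΔΔCt = 8.790 − 10.340 = -1.550
Fold change = 2^(−(-1.550)) = 2^1.550 = 2.9282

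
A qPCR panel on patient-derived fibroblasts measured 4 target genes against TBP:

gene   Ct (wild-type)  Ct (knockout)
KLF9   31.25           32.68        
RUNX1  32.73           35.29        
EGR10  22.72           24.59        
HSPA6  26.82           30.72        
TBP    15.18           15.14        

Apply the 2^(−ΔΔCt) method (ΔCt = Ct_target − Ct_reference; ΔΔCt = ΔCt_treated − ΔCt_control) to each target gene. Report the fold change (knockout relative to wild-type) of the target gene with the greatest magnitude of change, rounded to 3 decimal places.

KLF9: ΔΔCt = (32.68−15.14) − (31.25−15.18) = 17.54 − 16.07 = 1.47; fold change = 2^-1.47 = 0.361
RUNX1: ΔΔCt = (35.29−15.14) − (32.73−15.18) = 20.15 − 17.55 = 2.60; fold change = 2^-2.60 = 0.165
EGR10: ΔΔCt = (24.59−15.14) − (22.72−15.18) = 9.45 − 7.54 = 1.91; fold change = 2^-1.91 = 0.266
HSPA6: ΔΔCt = (30.72−15.14) − (26.82−15.18) = 15.58 − 11.64 = 3.94; fold change = 2^-3.94 = 0.065
HSPA6 has the largest |ΔΔCt| = 3.94.

0.065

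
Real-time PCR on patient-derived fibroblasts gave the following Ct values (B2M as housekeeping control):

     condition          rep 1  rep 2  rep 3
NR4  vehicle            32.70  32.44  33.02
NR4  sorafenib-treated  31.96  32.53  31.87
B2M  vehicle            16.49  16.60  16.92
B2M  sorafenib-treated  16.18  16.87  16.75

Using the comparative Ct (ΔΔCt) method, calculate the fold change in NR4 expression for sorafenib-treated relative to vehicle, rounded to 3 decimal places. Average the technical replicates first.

Mean Ct: NR4 vehicle 32.720; NR4 sorafenib-treated 32.120; B2M vehicle 16.670; B2M sorafenib-treated 16.600
ΔCt(vehicle) = 32.720 − 16.670 = 16.050
ΔCt(sorafenib-treated) = 32.120 − 16.600 = 15.520
ΔΔCt = 15.520 − 16.050 = -0.530
Fold change = 2^(−(-0.530)) = 2^0.530 = 1.4439

1.444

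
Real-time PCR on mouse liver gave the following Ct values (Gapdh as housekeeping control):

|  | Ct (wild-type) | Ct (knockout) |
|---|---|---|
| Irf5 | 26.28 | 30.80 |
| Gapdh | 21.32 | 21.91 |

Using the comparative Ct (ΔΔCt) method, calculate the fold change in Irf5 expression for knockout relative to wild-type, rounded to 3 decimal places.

0.066

ΔCt(wild-type) = 26.280 − 21.320 = 4.960
ΔCt(knockout) = 30.800 − 21.910 = 8.890
ΔΔCt = 8.890 − 4.960 = 3.930
Fold change = 2^(−3.930) = 0.0656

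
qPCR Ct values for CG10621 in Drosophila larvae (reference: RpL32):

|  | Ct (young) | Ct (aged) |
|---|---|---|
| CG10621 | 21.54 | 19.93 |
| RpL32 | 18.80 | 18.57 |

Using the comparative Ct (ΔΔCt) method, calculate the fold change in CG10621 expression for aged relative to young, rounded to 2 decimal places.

2.60

ΔCt(young) = 21.540 − 18.800 = 2.740
ΔCt(aged) = 19.930 − 18.570 = 1.360
ΔΔCt = 1.360 − 2.740 = -1.380
Fold change = 2^(−(-1.380)) = 2^1.380 = 2.603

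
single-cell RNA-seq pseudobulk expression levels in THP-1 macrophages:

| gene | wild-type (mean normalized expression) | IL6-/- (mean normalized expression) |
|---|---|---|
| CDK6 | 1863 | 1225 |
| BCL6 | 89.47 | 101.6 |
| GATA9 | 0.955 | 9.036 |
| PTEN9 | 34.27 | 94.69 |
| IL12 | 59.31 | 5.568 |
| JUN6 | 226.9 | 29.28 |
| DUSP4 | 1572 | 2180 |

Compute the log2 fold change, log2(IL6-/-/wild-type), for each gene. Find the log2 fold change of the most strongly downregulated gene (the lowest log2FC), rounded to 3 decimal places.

log2(1225/1863) = -0.605  (CDK6)
log2(101.6/89.47) = 0.183  (BCL6)
log2(9.036/0.955) = 3.242  (GATA9)
log2(94.69/34.27) = 1.466  (PTEN9)
log2(5.568/59.31) = -3.413  (IL12)
log2(29.28/226.9) = -2.954  (JUN6)
log2(2180/1572) = 0.472  (DUSP4)
IL12 is most strongly downregulated.

-3.413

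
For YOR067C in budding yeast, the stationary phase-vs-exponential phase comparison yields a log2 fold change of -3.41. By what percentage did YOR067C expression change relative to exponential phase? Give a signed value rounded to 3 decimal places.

-90.592%

Fold change = 2^(-3.41) = 0.0941
Percent change = (FC − 1) × 100% = (0.0941 − 1) × 100 = -90.592%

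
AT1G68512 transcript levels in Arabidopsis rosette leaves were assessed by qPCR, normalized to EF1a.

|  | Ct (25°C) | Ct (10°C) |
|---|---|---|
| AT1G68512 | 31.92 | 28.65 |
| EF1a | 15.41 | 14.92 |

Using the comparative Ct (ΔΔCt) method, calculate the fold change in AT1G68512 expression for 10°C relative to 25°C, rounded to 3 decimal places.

6.869

ΔCt(25°C) = 31.920 − 15.410 = 16.510
ΔCt(10°C) = 28.650 − 14.920 = 13.730
ΔΔCt = 13.730 − 16.510 = -2.780
Fold change = 2^(−(-2.780)) = 2^2.780 = 6.8685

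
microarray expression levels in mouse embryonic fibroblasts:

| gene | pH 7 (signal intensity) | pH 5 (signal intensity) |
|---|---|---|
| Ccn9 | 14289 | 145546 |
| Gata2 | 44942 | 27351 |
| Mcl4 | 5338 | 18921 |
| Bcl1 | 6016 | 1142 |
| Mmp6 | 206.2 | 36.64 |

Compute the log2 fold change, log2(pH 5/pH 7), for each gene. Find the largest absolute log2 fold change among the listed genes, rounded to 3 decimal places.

log2(145546/14289) = 3.348  (Ccn9)
log2(27351/44942) = -0.716  (Gata2)
log2(18921/5338) = 1.826  (Mcl4)
log2(1142/6016) = -2.397  (Bcl1)
log2(36.64/206.2) = -2.493  (Mmp6)
The largest magnitude belongs to Ccn9.

3.348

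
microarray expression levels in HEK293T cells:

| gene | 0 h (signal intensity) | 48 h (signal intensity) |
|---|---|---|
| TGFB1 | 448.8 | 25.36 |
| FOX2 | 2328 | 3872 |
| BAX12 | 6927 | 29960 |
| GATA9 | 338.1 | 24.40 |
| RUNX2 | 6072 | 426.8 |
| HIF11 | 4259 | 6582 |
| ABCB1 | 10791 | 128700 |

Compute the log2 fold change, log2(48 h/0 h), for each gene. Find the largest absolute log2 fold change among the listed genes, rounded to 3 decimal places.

4.145

log2(25.36/448.8) = -4.145  (TGFB1)
log2(3872/2328) = 0.734  (FOX2)
log2(29960/6927) = 2.113  (BAX12)
log2(24.40/338.1) = -3.792  (GATA9)
log2(426.8/6072) = -3.831  (RUNX2)
log2(6582/4259) = 0.628  (HIF11)
log2(128700/10791) = 3.576  (ABCB1)
The largest magnitude belongs to TGFB1.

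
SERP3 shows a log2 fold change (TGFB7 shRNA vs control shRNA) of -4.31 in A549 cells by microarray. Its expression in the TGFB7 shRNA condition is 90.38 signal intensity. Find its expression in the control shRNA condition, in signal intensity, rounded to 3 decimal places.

Fold change = 2^(-4.31) = 0.0504
control shRNA expression = 90.38 / 0.0504 = 1792.717

1792.717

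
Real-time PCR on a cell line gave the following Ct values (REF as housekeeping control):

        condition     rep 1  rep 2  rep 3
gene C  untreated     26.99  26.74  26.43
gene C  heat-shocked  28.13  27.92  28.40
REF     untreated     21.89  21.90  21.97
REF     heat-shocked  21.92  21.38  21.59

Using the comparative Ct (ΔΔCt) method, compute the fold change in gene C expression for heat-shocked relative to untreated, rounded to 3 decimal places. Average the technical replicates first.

Mean Ct: gene C untreated 26.720; gene C heat-shocked 28.150; REF untreated 21.920; REF heat-shocked 21.630
ΔCt(untreated) = 26.720 − 21.920 = 4.800
ΔCt(heat-shocked) = 28.150 − 21.630 = 6.520
ΔΔCt = 6.520 − 4.800 = 1.720
Fold change = 2^(−1.720) = 0.3035

0.304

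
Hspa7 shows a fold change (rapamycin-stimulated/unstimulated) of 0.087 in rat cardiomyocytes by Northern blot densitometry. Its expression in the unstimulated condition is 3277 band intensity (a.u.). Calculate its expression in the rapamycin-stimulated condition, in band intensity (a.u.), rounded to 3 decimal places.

rapamycin-stimulated expression = 3277 × 0.087 = 285.099

285.099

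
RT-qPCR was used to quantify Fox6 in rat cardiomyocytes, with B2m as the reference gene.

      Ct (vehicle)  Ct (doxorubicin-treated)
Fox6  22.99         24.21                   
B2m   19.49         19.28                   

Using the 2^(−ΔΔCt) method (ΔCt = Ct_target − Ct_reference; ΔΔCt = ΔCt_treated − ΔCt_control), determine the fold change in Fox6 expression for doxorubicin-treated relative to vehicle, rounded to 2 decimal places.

ΔCt(vehicle) = 22.990 − 19.490 = 3.500
ΔCt(doxorubicin-treated) = 24.210 − 19.280 = 4.930
ΔΔCt = 4.930 − 3.500 = 1.430
Fold change = 2^(−1.430) = 0.371

0.37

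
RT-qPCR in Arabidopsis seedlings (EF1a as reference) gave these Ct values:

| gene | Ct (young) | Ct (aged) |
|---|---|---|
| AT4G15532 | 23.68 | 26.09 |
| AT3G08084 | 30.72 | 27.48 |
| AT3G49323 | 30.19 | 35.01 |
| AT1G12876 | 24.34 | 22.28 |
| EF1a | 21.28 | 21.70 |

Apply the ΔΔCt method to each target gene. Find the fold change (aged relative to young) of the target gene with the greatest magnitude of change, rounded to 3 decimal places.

AT4G15532: ΔΔCt = (26.09−21.70) − (23.68−21.28) = 4.39 − 2.40 = 1.99; fold change = 2^-1.99 = 0.252
AT3G08084: ΔΔCt = (27.48−21.70) − (30.72−21.28) = 5.78 − 9.44 = -3.66; fold change = 2^3.66 = 12.641
AT3G49323: ΔΔCt = (35.01−21.70) − (30.19−21.28) = 13.31 − 8.91 = 4.40; fold change = 2^-4.40 = 0.047
AT1G12876: ΔΔCt = (22.28−21.70) − (24.34−21.28) = 0.58 − 3.06 = -2.48; fold change = 2^2.48 = 5.579
AT3G49323 has the largest |ΔΔCt| = 4.40.

0.047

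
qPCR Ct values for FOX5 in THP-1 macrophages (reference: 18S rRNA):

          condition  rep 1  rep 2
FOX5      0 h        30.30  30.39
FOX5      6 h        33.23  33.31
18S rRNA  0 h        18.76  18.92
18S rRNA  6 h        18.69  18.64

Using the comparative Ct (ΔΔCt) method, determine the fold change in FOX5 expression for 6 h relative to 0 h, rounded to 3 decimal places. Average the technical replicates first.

0.117

Mean Ct: FOX5 0 h 30.345; FOX5 6 h 33.270; 18S rRNA 0 h 18.840; 18S rRNA 6 h 18.665
ΔCt(0 h) = 30.345 − 18.840 = 11.505
ΔCt(6 h) = 33.270 − 18.665 = 14.605
ΔΔCt = 14.605 − 11.505 = 3.100
Fold change = 2^(−3.100) = 0.1166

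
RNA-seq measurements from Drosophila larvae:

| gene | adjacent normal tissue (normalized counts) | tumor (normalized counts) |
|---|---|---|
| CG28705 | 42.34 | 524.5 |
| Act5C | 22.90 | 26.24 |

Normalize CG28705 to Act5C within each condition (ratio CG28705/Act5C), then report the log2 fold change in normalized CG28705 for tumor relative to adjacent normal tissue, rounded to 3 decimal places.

CG28705/Act5C (adjacent normal tissue) = 42.34 / 22.90 = 1.8489
CG28705/Act5C (tumor) = 524.5 / 26.24 = 19.989
Fold change = 19.989 / 1.8489 = 10.8110
log2(10.8110) = 3.4344

3.434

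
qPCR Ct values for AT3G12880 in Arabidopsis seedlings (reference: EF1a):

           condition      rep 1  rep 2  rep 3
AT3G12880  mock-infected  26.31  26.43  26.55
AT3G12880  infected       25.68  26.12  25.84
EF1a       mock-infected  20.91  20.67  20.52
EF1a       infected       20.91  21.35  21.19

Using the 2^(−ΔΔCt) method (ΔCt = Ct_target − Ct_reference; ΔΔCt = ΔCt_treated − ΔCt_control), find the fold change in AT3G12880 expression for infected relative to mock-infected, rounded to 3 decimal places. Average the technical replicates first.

Mean Ct: AT3G12880 mock-infected 26.430; AT3G12880 infected 25.880; EF1a mock-infected 20.700; EF1a infected 21.150
ΔCt(mock-infected) = 26.430 − 20.700 = 5.730
ΔCt(infected) = 25.880 − 21.150 = 4.730
ΔΔCt = 4.730 − 5.730 = -1.000
Fold change = 2^(−(-1.000)) = 2^1.000 = 2.0000

2.000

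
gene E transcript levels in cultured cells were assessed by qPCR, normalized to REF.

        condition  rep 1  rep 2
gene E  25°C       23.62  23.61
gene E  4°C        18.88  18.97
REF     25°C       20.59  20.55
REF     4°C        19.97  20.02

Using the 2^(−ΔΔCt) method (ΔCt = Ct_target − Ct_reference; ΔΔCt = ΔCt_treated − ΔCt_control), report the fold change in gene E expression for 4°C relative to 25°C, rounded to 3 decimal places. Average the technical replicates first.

Mean Ct: gene E 25°C 23.615; gene E 4°C 18.925; REF 25°C 20.570; REF 4°C 19.995
ΔCt(25°C) = 23.615 − 20.570 = 3.045
ΔCt(4°C) = 18.925 − 19.995 = -1.070
ΔΔCt = -1.070 − 3.045 = -4.115
Fold change = 2^(−(-4.115)) = 2^4.115 = 17.3276

17.328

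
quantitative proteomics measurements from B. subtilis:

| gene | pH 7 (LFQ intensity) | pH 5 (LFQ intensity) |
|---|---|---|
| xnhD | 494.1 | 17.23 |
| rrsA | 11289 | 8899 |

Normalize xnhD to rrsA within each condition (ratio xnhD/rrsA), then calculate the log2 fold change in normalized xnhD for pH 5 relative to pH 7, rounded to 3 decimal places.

xnhD/rrsA (pH 7) = 494.1 / 11289 = 0.043768
xnhD/rrsA (pH 5) = 17.23 / 8899 = 0.0019362
Fold change = 0.0019362 / 0.043768 = 0.0442
log2(0.0442) = -4.4986

-4.499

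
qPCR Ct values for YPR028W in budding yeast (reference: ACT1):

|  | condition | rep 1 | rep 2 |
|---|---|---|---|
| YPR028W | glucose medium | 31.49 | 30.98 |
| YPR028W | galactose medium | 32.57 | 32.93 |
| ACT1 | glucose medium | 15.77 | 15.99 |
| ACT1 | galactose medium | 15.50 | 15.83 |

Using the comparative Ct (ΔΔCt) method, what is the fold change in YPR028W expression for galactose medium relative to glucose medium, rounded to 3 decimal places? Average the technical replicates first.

0.301

Mean Ct: YPR028W glucose medium 31.235; YPR028W galactose medium 32.750; ACT1 glucose medium 15.880; ACT1 galactose medium 15.665
ΔCt(glucose medium) = 31.235 − 15.880 = 15.355
ΔCt(galactose medium) = 32.750 − 15.665 = 17.085
ΔΔCt = 17.085 − 15.355 = 1.730
Fold change = 2^(−1.730) = 0.3015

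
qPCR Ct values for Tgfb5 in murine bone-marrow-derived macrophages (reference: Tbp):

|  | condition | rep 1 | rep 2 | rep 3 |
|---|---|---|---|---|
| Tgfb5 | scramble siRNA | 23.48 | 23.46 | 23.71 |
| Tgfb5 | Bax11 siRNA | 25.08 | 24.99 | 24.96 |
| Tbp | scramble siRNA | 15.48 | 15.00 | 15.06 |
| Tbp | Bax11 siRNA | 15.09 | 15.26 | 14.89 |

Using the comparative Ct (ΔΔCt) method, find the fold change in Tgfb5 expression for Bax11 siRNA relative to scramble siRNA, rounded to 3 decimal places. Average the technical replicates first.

Mean Ct: Tgfb5 scramble siRNA 23.550; Tgfb5 Bax11 siRNA 25.010; Tbp scramble siRNA 15.180; Tbp Bax11 siRNA 15.080
ΔCt(scramble siRNA) = 23.550 − 15.180 = 8.370
ΔCt(Bax11 siRNA) = 25.010 − 15.080 = 9.930
ΔΔCt = 9.930 − 8.370 = 1.560
Fold change = 2^(−1.560) = 0.3392

0.339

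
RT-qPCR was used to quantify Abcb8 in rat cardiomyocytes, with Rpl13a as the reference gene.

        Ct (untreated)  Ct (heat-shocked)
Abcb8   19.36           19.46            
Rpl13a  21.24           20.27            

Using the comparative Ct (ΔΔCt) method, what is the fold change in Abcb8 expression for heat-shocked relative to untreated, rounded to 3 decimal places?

0.476

ΔCt(untreated) = 19.360 − 21.240 = -1.880
ΔCt(heat-shocked) = 19.460 − 20.270 = -0.810
ΔΔCt = -0.810 − (-1.880) = 1.070
Fold change = 2^(−1.070) = 0.4763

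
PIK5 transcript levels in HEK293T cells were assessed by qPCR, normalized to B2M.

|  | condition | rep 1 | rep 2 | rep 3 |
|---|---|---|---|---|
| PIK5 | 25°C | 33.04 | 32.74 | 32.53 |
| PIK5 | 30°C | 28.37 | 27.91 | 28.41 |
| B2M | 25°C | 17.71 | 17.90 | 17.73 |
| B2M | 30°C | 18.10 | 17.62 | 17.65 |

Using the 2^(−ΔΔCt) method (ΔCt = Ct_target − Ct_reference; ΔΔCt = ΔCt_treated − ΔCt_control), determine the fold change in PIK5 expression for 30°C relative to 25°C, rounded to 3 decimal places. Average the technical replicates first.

23.425

Mean Ct: PIK5 25°C 32.770; PIK5 30°C 28.230; B2M 25°C 17.780; B2M 30°C 17.790
ΔCt(25°C) = 32.770 − 17.780 = 14.990
ΔCt(30°C) = 28.230 − 17.790 = 10.440
ΔΔCt = 10.440 − 14.990 = -4.550
Fold change = 2^(−(-4.550)) = 2^4.550 = 23.4254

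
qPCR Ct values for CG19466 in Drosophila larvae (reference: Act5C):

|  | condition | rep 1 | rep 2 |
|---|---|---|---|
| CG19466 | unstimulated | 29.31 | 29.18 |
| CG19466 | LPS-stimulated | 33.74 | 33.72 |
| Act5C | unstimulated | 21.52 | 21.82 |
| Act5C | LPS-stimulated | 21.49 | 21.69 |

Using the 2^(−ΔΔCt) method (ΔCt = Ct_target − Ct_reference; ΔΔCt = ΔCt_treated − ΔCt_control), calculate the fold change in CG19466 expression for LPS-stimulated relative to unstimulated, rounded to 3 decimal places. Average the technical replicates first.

0.042

Mean Ct: CG19466 unstimulated 29.245; CG19466 LPS-stimulated 33.730; Act5C unstimulated 21.670; Act5C LPS-stimulated 21.590
ΔCt(unstimulated) = 29.245 − 21.670 = 7.575
ΔCt(LPS-stimulated) = 33.730 − 21.590 = 12.140
ΔΔCt = 12.140 − 7.575 = 4.565
Fold change = 2^(−4.565) = 0.0422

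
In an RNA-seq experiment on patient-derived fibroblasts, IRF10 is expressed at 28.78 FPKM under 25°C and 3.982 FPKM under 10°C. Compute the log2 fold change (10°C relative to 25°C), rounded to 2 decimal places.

Fold change = 3.982 / 28.78 = 0.1384
log2(0.1384) = -2.854

-2.85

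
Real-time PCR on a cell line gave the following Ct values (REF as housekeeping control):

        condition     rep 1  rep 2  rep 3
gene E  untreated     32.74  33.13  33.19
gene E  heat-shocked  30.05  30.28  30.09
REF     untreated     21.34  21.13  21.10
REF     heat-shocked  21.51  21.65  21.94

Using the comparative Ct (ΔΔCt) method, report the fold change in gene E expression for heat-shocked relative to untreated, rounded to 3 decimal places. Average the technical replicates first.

Mean Ct: gene E untreated 33.020; gene E heat-shocked 30.140; REF untreated 21.190; REF heat-shocked 21.700
ΔCt(untreated) = 33.020 − 21.190 = 11.830
ΔCt(heat-shocked) = 30.140 − 21.700 = 8.440
ΔΔCt = 8.440 − 11.830 = -3.390
Fold change = 2^(−(-3.390)) = 2^3.390 = 10.4831

10.483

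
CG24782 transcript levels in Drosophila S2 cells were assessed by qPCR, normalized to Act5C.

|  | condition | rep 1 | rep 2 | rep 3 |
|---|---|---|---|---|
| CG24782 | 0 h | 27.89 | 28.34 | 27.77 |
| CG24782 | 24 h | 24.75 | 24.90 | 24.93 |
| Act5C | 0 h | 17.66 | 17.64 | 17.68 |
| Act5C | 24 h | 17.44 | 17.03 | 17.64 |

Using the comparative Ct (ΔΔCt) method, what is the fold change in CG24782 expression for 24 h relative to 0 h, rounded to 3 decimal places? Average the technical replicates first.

7.210

Mean Ct: CG24782 0 h 28.000; CG24782 24 h 24.860; Act5C 0 h 17.660; Act5C 24 h 17.370
ΔCt(0 h) = 28.000 − 17.660 = 10.340
ΔCt(24 h) = 24.860 − 17.370 = 7.490
ΔΔCt = 7.490 − 10.340 = -2.850
Fold change = 2^(−(-2.850)) = 2^2.850 = 7.2100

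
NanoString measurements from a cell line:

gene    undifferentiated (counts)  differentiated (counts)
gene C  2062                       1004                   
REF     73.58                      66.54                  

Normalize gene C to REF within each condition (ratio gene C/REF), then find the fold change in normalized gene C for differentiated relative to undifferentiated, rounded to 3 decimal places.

gene C/REF (undifferentiated) = 2062 / 73.58 = 28.024
gene C/REF (differentiated) = 1004 / 66.54 = 15.089
Fold change = 15.089 / 28.024 = 0.5384

0.538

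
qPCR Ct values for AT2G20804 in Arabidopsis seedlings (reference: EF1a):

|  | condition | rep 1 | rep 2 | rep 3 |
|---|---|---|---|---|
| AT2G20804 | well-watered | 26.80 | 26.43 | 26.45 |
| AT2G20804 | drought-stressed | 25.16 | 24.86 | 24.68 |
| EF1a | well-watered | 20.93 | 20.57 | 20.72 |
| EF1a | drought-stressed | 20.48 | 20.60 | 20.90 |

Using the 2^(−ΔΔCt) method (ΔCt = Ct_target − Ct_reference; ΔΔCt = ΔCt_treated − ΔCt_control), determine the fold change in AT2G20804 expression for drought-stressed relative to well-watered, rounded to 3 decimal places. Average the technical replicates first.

2.990

Mean Ct: AT2G20804 well-watered 26.560; AT2G20804 drought-stressed 24.900; EF1a well-watered 20.740; EF1a drought-stressed 20.660
ΔCt(well-watered) = 26.560 − 20.740 = 5.820
ΔCt(drought-stressed) = 24.900 − 20.660 = 4.240
ΔΔCt = 4.240 − 5.820 = -1.580
Fold change = 2^(−(-1.580)) = 2^1.580 = 2.9897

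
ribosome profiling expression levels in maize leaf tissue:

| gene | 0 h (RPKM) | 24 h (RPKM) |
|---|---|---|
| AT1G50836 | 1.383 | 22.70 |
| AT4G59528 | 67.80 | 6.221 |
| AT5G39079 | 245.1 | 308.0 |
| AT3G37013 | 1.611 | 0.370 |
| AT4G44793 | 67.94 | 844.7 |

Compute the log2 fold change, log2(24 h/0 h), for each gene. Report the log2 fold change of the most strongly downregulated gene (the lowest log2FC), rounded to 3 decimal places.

log2(22.70/1.383) = 4.037  (AT1G50836)
log2(6.221/67.80) = -3.446  (AT4G59528)
log2(308.0/245.1) = 0.330  (AT5G39079)
log2(0.370/1.611) = -2.122  (AT3G37013)
log2(844.7/67.94) = 3.636  (AT4G44793)
AT4G59528 is most strongly downregulated.

-3.446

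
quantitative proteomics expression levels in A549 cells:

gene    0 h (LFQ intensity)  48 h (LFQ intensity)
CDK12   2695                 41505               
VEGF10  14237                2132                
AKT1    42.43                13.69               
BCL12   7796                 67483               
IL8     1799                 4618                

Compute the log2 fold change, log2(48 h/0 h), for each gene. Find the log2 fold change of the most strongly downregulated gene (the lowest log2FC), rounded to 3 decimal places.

-2.739

log2(41505/2695) = 3.945  (CDK12)
log2(2132/14237) = -2.739  (VEGF10)
log2(13.69/42.43) = -1.632  (AKT1)
log2(67483/7796) = 3.114  (BCL12)
log2(4618/1799) = 1.360  (IL8)
VEGF10 is most strongly downregulated.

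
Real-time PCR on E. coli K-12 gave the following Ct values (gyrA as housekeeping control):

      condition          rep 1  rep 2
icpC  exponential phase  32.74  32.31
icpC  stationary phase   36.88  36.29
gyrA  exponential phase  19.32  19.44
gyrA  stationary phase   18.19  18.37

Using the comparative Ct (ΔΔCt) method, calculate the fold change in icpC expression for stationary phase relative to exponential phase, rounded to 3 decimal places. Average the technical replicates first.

Mean Ct: icpC exponential phase 32.525; icpC stationary phase 36.585; gyrA exponential phase 19.380; gyrA stationary phase 18.280
ΔCt(exponential phase) = 32.525 − 19.380 = 13.145
ΔCt(stationary phase) = 36.585 − 18.280 = 18.305
ΔΔCt = 18.305 − 13.145 = 5.160
Fold change = 2^(−5.160) = 0.0280

0.028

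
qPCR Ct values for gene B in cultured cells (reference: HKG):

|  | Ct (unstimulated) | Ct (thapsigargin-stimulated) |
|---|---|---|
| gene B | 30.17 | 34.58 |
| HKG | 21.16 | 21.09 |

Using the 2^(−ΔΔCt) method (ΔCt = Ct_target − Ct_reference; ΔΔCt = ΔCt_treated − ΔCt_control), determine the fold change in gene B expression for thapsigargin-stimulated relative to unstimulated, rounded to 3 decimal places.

0.045

ΔCt(unstimulated) = 30.170 − 21.160 = 9.010
ΔCt(thapsigargin-stimulated) = 34.580 − 21.090 = 13.490
ΔΔCt = 13.490 − 9.010 = 4.480
Fold change = 2^(−4.480) = 0.0448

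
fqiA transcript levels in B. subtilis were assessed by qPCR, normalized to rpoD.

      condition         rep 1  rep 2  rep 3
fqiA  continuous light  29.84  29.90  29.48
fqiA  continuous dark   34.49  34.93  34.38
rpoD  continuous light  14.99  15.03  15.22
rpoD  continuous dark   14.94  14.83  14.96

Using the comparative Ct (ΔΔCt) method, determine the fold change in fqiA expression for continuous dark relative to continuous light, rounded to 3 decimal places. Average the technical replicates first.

Mean Ct: fqiA continuous light 29.740; fqiA continuous dark 34.600; rpoD continuous light 15.080; rpoD continuous dark 14.910
ΔCt(continuous light) = 29.740 − 15.080 = 14.660
ΔCt(continuous dark) = 34.600 − 14.910 = 19.690
ΔΔCt = 19.690 − 14.660 = 5.030
Fold change = 2^(−5.030) = 0.0306

0.031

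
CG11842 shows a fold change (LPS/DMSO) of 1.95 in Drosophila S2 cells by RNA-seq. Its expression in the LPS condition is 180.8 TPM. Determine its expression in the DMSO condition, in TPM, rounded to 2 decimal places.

DMSO expression = 180.8 / 1.95 = 92.72

92.72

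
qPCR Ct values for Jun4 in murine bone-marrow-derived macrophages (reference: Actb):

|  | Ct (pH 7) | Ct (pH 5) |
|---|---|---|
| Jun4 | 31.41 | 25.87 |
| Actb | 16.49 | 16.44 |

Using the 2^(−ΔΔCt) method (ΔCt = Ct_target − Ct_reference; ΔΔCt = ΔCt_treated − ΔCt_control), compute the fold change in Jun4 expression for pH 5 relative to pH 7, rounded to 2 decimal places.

ΔCt(pH 7) = 31.410 − 16.490 = 14.920
ΔCt(pH 5) = 25.870 − 16.440 = 9.430
ΔΔCt = 9.430 − 14.920 = -5.490
Fold change = 2^(−(-5.490)) = 2^5.490 = 44.942

44.94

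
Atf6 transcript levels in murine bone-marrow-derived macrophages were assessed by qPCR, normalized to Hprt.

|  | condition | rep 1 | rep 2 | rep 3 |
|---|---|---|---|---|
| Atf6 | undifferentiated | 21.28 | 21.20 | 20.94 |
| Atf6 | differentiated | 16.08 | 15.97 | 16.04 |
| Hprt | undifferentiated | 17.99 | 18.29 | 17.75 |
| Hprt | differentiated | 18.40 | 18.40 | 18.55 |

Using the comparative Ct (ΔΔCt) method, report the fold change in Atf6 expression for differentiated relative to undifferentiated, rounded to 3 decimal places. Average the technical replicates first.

46.851

Mean Ct: Atf6 undifferentiated 21.140; Atf6 differentiated 16.030; Hprt undifferentiated 18.010; Hprt differentiated 18.450
ΔCt(undifferentiated) = 21.140 − 18.010 = 3.130
ΔCt(differentiated) = 16.030 − 18.450 = -2.420
ΔΔCt = -2.420 − 3.130 = -5.550
Fold change = 2^(−(-5.550)) = 2^5.550 = 46.8507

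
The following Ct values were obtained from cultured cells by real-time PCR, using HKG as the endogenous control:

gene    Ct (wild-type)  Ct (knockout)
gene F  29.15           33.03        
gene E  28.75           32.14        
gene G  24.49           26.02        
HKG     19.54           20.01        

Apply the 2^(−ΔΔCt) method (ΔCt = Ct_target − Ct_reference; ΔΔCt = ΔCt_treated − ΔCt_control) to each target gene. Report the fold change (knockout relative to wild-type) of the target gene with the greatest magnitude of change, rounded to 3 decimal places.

0.094

gene F: ΔΔCt = (33.03−20.01) − (29.15−19.54) = 13.02 − 9.61 = 3.41; fold change = 2^-3.41 = 0.094
gene E: ΔΔCt = (32.14−20.01) − (28.75−19.54) = 12.13 − 9.21 = 2.92; fold change = 2^-2.92 = 0.132
gene G: ΔΔCt = (26.02−20.01) − (24.49−19.54) = 6.01 − 4.95 = 1.06; fold change = 2^-1.06 = 0.480
gene F has the largest |ΔΔCt| = 3.41.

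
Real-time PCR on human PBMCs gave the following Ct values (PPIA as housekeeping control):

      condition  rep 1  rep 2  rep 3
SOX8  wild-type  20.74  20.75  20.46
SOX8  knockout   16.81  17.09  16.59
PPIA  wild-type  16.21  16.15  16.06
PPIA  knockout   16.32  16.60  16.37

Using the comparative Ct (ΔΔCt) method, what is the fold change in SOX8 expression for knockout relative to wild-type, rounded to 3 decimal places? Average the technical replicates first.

Mean Ct: SOX8 wild-type 20.650; SOX8 knockout 16.830; PPIA wild-type 16.140; PPIA knockout 16.430
ΔCt(wild-type) = 20.650 − 16.140 = 4.510
ΔCt(knockout) = 16.830 − 16.430 = 0.400
ΔΔCt = 0.400 − 4.510 = -4.110
Fold change = 2^(−(-4.110)) = 2^4.110 = 17.2677

17.268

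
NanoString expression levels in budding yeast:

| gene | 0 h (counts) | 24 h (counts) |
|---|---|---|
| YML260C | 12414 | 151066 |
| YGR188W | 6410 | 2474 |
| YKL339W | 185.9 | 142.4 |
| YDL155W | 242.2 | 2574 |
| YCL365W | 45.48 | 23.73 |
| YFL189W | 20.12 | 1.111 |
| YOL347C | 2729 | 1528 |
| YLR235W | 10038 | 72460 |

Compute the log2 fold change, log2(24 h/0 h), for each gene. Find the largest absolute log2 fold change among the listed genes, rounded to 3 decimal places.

4.179

log2(151066/12414) = 3.605  (YML260C)
log2(2474/6410) = -1.373  (YGR188W)
log2(142.4/185.9) = -0.385  (YKL339W)
log2(2574/242.2) = 3.410  (YDL155W)
log2(23.73/45.48) = -0.939  (YCL365W)
log2(1.111/20.12) = -4.179  (YFL189W)
log2(1528/2729) = -0.837  (YOL347C)
log2(72460/10038) = 2.852  (YLR235W)
The largest magnitude belongs to YFL189W.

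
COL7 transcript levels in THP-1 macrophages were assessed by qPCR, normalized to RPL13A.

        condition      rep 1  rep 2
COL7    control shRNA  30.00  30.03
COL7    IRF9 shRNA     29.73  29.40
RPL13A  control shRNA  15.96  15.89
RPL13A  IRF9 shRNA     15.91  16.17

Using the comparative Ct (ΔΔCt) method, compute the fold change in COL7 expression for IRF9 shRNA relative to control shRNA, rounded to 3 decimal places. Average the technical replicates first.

Mean Ct: COL7 control shRNA 30.015; COL7 IRF9 shRNA 29.565; RPL13A control shRNA 15.925; RPL13A IRF9 shRNA 16.040
ΔCt(control shRNA) = 30.015 − 15.925 = 14.090
ΔCt(IRF9 shRNA) = 29.565 − 16.040 = 13.525
ΔΔCt = 13.525 − 14.090 = -0.565
Fold change = 2^(−(-0.565)) = 2^0.565 = 1.4794

1.479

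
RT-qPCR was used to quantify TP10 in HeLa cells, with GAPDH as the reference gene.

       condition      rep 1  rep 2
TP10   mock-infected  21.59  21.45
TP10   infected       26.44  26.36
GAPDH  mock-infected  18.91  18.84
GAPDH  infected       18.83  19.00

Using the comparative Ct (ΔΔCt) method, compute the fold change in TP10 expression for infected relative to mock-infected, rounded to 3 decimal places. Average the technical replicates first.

Mean Ct: TP10 mock-infected 21.520; TP10 infected 26.400; GAPDH mock-infected 18.875; GAPDH infected 18.915
ΔCt(mock-infected) = 21.520 − 18.875 = 2.645
ΔCt(infected) = 26.400 − 18.915 = 7.485
ΔΔCt = 7.485 − 2.645 = 4.840
Fold change = 2^(−4.840) = 0.0349

0.035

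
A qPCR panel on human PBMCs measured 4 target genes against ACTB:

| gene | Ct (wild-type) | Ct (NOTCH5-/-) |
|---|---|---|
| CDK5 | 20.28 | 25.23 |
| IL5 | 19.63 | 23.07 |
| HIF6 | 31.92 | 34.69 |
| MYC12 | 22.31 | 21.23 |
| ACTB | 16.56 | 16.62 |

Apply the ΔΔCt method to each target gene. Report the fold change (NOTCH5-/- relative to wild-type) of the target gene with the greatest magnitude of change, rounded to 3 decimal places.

CDK5: ΔΔCt = (25.23−16.62) − (20.28−16.56) = 8.61 − 3.72 = 4.89; fold change = 2^-4.89 = 0.034
IL5: ΔΔCt = (23.07−16.62) − (19.63−16.56) = 6.45 − 3.07 = 3.38; fold change = 2^-3.38 = 0.096
HIF6: ΔΔCt = (34.69−16.62) − (31.92−16.56) = 18.07 − 15.36 = 2.71; fold change = 2^-2.71 = 0.153
MYC12: ΔΔCt = (21.23−16.62) − (22.31−16.56) = 4.61 − 5.75 = -1.14; fold change = 2^1.14 = 2.204
CDK5 has the largest |ΔΔCt| = 4.89.

0.034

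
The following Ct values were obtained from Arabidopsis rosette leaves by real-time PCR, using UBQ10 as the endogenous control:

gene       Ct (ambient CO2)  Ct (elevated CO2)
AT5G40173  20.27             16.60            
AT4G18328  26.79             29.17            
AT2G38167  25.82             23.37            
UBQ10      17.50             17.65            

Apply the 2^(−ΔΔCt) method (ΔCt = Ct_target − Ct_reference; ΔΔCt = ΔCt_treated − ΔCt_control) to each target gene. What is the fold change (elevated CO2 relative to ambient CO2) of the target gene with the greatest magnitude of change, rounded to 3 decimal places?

14.123

AT5G40173: ΔΔCt = (16.60−17.65) − (20.27−17.50) = -1.05 − 2.77 = -3.82; fold change = 2^3.82 = 14.123
AT4G18328: ΔΔCt = (29.17−17.65) − (26.79−17.50) = 11.52 − 9.29 = 2.23; fold change = 2^-2.23 = 0.213
AT2G38167: ΔΔCt = (23.37−17.65) − (25.82−17.50) = 5.72 − 8.32 = -2.60; fold change = 2^2.60 = 6.063
AT5G40173 has the largest |ΔΔCt| = 3.82.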